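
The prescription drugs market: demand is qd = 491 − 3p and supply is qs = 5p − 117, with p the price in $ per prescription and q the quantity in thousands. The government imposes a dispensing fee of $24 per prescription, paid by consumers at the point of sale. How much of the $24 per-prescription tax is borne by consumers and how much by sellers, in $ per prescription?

Before the tax: set 491 − 3p = 5p − 117 → p* = $76, q* = 263.
With the tax collected from consumers, demand (in seller-price terms) shifts: qd = 491 − 3(p + 24).
Solving gives q = 218 with consumers paying $91 and sellers receiving $67 (the $24 wedge).
Burden on consumers: $15; on sellers: $9. (They sum to $24.)

Consumers bear $15 per prescription; sellers bear $9 per prescription.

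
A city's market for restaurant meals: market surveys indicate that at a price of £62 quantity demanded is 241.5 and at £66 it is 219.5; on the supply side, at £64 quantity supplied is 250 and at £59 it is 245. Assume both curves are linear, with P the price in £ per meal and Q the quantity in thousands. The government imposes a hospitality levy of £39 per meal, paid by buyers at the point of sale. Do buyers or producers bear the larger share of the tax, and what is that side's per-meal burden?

Producers bear the larger share: £33 per meal.

Demand slope: (219.5 − 241.5)/(66 − 62) = -5.5, so Qd = 582.5 − 5.5P.
Supply slope: (245 − 250)/(59 − 64) = 1, so Qs = P + 186.
Without the tax, 582.5 − 5.5P = P + 186 gives 6.5P = 396.5, so P* = £61 and Q* = 247.
With the tax collected from buyers, demand (in seller-price terms) shifts: Qd = 582.5 − 5.5(P + 39).
New equilibrium: buyers pay £67, producers receive £28, Q = 214. (Wedge: Pb − Ps = 39.)
Per-meal burden: buyers £6, producers £33.
Producers take the larger share because supply is less price-elastic here (demand slope 5.5 vs supply slope 1).
The less price-elastic side of the market bears the larger share of a per-unit tax.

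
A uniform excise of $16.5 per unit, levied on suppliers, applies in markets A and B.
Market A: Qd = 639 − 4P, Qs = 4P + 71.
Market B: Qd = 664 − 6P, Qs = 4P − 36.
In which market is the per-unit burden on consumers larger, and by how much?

Market A, by $1.65.

Market A: pre-tax P* = $71, Q* = 355; post-tax Q = 322; per-unit burden on consumers = $8.25.
Market B: pre-tax P* = $70, Q* = 244; post-tax Q = 204.4; per-unit burden on consumers = $6.6.
Difference: $8.25 vs $6.6 → market A is larger by $1.65.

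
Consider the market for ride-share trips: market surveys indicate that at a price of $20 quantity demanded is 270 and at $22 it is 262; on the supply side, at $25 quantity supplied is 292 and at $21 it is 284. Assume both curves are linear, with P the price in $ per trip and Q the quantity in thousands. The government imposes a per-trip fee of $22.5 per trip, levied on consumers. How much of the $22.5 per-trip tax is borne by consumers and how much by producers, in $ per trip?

Consumers bear $7.5 per trip; producers bear $15 per trip.

Demand slope: (262 − 270)/(22 − 20) = -4, so Qd = 350 − 4P.
Supply slope: (284 − 292)/(21 − 25) = 2, so Qs = 2P + 242.
Before the tax: set 350 − 4P = 2P + 242 → P* = $18, Q* = 278.
With the tax collected from consumers, demand (in seller-price terms) shifts: Qd = 350 − 4(P + 22.5).
New equilibrium: consumers pay $25.5, producers receive $3, Q = 248. (Wedge: Pb − Ps = 22.5.)
Burden on consumers: $7.5; on producers: $15. (They sum to $22.5.)
The less price-elastic side of the market bears the larger share of a per-unit tax.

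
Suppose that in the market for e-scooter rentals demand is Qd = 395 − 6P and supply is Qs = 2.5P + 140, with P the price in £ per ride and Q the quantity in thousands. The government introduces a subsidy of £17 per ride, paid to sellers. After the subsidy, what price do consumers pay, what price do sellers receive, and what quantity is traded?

Before the subsidy: set 395 − 6P = 2.5P + 140 → P* = £30, Q* = 215.
With a per-unit subsidy paid to sellers, each receives P + 17 per unit sold, so supply becomes Qs = 2.5(P + 17) + 140.
New equilibrium: consumers pay £25, sellers receive £42, Q = 245. (Wedge: Pb − Ps = −17.)

Consumers pay £25; sellers receive £42; quantity = 245.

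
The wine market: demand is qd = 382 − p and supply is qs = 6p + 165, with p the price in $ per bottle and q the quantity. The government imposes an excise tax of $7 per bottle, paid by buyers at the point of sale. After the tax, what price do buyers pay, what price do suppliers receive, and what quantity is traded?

Without the tax, 382 − p = 6p + 165 gives 7p = 217, so p* = $31 and q* = 351.
With the tax collected from buyers, demand (in seller-price terms) shifts: qd = 382 − (p + 7).
New equilibrium: buyers pay $37, suppliers receive $30, q = 345. (Wedge: pb − ps = 7.)

Buyers pay $37; suppliers receive $30; quantity = 345.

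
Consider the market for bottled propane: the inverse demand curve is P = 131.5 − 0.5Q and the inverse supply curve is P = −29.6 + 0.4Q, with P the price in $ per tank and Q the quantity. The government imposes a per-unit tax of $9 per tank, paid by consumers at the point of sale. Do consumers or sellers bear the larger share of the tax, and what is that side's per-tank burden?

Inverting to Q(P) form: Qd = 263 − 2P; Qs = 2.5P + 74.
Without the tax, 263 − 2P = 2.5P + 74 gives 4.5P = 189, so P* = $42 and Q* = 179.
With the tax collected from consumers, demand (in seller-price terms) shifts: Qd = 263 − 2(P + 9).
New equilibrium: consumers pay $47, sellers receive $38, Q = 169. (Wedge: Pb − Ps = 9.)
Per-tank burden: consumers $5, sellers $4.
Consumers take the larger share because demand is less price-elastic here (demand slope 2 vs supply slope 2.5).
The less price-elastic side of the market bears the larger share of a per-unit tax.

Consumers bear the larger share: $5 per tank.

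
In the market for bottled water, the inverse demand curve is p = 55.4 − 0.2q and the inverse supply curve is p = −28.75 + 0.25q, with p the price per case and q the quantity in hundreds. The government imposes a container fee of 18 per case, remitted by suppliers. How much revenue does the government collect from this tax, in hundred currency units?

Tax revenue = 2646 hundred.

Inverting to q(p) form: qd = 277 − 5p; qs = 4p + 115.
Without the tax, 277 − 5p = 4p + 115 gives 9p = 162, so p* = 18 and q* = 187.
With the tax collected from suppliers, supply shifts: qs = 4(p − 18) + 115.
New equilibrium: consumers pay 26, suppliers receive 8, q = 147. (Wedge: pb − ps = 18.)
Revenue = t · Q = 18 · 147 = 2646.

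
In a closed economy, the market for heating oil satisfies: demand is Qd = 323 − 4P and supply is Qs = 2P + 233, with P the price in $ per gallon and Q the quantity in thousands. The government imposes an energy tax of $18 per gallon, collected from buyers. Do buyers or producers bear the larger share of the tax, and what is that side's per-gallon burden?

Before the tax: set 323 − 4P = 2P + 233 → P* = $15, Q* = 263.
With the tax collected from buyers, demand (in seller-price terms) shifts: Qd = 323 − 4(P + 18).
New equilibrium: buyers pay $21, producers receive $3, Q = 239. (Wedge: Pb − Ps = 18.)
Per-gallon burden: buyers $6, producers $12.
Producers take the larger share because supply is less price-elastic here (demand slope 4 vs supply slope 2).
The less price-elastic side of the market bears the larger share of a per-unit tax.

Producers bear the larger share: $12 per gallon.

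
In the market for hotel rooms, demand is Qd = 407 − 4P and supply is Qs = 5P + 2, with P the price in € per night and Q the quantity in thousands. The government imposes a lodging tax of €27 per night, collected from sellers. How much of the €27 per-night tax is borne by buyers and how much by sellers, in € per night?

Buyers bear €15 per night; sellers bear €12 per night.

Before the tax: set 407 − 4P = 5P + 2 → P* = €45, Q* = 227.
With the tax collected from sellers, supply shifts: Qs = 5(P − 27) + 2.
Solving gives Q = 167 with buyers paying €60 and sellers receiving €33 (the €27 wedge).
Burden on buyers: €15; on sellers: €12. (They sum to €27.)
The less price-elastic side of the market bears the larger share of a per-unit tax.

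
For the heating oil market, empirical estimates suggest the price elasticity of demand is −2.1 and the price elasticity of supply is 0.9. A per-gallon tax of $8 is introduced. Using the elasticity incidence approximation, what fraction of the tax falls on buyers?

Incidence ratio: buyers' share ≈ εs / (εs + |εd|) = 0.9 / (0.9 + 2.1) = 0.3.
Supply is the less elastic side, so buyers bear the smaller share.

Buyers' share ≈ 0.3.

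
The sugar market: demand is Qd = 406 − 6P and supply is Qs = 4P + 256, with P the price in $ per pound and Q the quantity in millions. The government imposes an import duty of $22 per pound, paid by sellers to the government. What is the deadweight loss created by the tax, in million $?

Deadweight loss = $580.8 million.

Without the tax, 406 − 6P = 4P + 256 gives 10P = 150, so P* = $15 and Q* = 316.
With the tax collected from sellers, supply shifts: Qs = 4(P − 22) + 256.
New equilibrium: buyers pay $23.8, sellers receive $1.8, Q = 263.2. (Wedge: Pb − Ps = 22.)
Quantity falls by |ΔQ| = |316 − 263.2| = 52.8.
DWL = ½ · t · |ΔQ| = ½ · 22 · 52.8 = $580.8.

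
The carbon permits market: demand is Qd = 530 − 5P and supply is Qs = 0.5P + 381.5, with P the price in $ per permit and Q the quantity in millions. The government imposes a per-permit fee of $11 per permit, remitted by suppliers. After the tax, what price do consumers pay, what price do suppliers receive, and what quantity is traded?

Consumers pay $28; suppliers receive $17; quantity = 390.

Before the tax: set 530 − 5P = 0.5P + 381.5 → P* = $27, Q* = 395.
With the tax collected from suppliers, supply shifts: Qs = 0.5(P − 11) + 381.5.
Solving gives Q = 390 with consumers paying $28 and suppliers receiving $17 (the $11 wedge).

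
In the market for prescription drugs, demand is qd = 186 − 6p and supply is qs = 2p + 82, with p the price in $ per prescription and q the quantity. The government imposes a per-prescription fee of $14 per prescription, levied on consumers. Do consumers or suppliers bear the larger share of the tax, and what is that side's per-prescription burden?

Before the tax: set 186 − 6p = 2p + 82 → p* = $13, q* = 108.
With the tax collected from consumers, demand (in seller-price terms) shifts: qd = 186 − 6(p + 14).
Solving gives q = 87 with consumers paying $16.5 and suppliers receiving $2.5 (the $14 wedge).
Per-prescription burden: consumers $3.5, suppliers $10.5.
Suppliers take the larger share because supply is less price-elastic here (demand slope 6 vs supply slope 2).

Suppliers bear the larger share: $10.5 per prescription.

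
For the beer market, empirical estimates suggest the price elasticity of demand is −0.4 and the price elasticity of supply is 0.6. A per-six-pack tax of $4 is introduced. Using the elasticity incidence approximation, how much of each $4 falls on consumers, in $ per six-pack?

Incidence ratio: consumers' share ≈ εs / (εs + |εd|) = 0.6 / (0.6 + 0.4) = 0.6.
So consumers bear ≈ 0.6 × $4 = $2.4; suppliers bear $1.6.

Consumers bear ≈ $2.4 per six-pack.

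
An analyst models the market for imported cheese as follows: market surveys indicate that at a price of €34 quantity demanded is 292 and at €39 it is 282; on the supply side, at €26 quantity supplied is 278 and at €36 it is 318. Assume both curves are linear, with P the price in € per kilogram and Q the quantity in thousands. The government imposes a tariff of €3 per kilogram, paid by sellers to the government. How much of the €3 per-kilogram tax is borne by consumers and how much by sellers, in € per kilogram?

Consumers bear €2 per kilogram; sellers bear €1 per kilogram.

Demand slope: (282 − 292)/(39 − 34) = -2, so Qd = 360 − 2P.
Supply slope: (318 − 278)/(36 − 26) = 4, so Qs = 4P + 174.
Before the tax: set 360 − 2P = 4P + 174 → P* = €31, Q* = 298.
With the tax collected from sellers, supply shifts: Qs = 4(P − 3) + 174.
Solving gives Q = 294 with consumers paying €33 and sellers receiving €30 (the €3 wedge).
Burden on consumers: €2; on sellers: €1. (They sum to €3.)
The less price-elastic side of the market bears the larger share of a per-unit tax.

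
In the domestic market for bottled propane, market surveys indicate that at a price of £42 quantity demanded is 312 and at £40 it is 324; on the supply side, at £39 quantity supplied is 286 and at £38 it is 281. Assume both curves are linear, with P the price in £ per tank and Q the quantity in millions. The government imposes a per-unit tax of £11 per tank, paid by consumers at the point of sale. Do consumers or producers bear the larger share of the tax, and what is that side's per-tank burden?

Producers bear the larger share: £6 per tank.

Demand slope: (324 − 312)/(40 − 42) = -6, so Qd = 564 − 6P.
Supply slope: (281 − 286)/(38 − 39) = 5, so Qs = 5P + 91.
Before the tax: set 564 − 6P = 5P + 91 → P* = £43, Q* = 306.
With the tax collected from consumers, demand (in seller-price terms) shifts: Qd = 564 − 6(P + 11).
Solving gives Q = 276 with consumers paying £48 and producers receiving £37 (the £11 wedge).
Per-tank burden: consumers £5, producers £6.
Producers take the larger share because supply is less price-elastic here (demand slope 6 vs supply slope 5).
The less price-elastic side of the market bears the larger share of a per-unit tax.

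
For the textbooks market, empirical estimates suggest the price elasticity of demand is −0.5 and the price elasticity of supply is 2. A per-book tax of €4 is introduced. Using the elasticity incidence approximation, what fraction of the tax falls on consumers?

Consumers' share ≈ 0.8.

Incidence ratio: consumers' share ≈ εs / (εs + |εd|) = 2 / (2 + 0.5) = 0.8.
Supply is the more elastic side, so consumers bear the larger share.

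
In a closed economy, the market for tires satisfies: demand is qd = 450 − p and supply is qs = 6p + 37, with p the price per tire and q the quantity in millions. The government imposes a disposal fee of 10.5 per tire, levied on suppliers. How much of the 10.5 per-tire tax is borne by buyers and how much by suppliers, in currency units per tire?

Without the tax, 450 − p = 6p + 37 gives 7p = 413, so p* = 59 and q* = 391.
With the tax collected from suppliers, supply shifts: qs = 6(p − 10.5) + 37.
New equilibrium: buyers pay 68, suppliers receive 57.5, q = 382. (Wedge: pb − ps = 10.5.)
Burden on buyers: 9; on suppliers: 1.5. (They sum to 10.5.)
The less price-elastic side of the market bears the larger share of a per-unit tax.

Buyers bear 9 per tire; suppliers bear 1.5 per tire.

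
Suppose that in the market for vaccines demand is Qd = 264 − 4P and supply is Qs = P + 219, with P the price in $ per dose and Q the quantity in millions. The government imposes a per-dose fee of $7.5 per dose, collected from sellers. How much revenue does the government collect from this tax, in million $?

Tax revenue = $1665 million.

Before the tax: set 264 − 4P = P + 219 → P* = $9, Q* = 228.
With the tax collected from sellers, supply shifts: Qs = (P − 7.5) + 219.
New equilibrium: buyers pay $10.5, sellers receive $3, Q = 222. (Wedge: Pb − Ps = 7.5.)
Revenue = t · Q = 7.5 · 222 = $1665.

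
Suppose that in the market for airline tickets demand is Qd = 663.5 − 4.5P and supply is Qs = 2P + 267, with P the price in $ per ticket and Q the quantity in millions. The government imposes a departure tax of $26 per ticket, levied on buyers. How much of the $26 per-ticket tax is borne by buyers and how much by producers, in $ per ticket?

Without the tax, 663.5 − 4.5P = 2P + 267 gives 6.5P = 396.5, so P* = $61 and Q* = 389.
With the tax collected from buyers, demand (in seller-price terms) shifts: Qd = 663.5 − 4.5(P + 26).
Solving gives Q = 353 with buyers paying $69 and producers receiving $43 (the $26 wedge).
Burden on buyers: $8; on producers: $18. (They sum to $26.)

Buyers bear $8 per ticket; producers bear $18 per ticket.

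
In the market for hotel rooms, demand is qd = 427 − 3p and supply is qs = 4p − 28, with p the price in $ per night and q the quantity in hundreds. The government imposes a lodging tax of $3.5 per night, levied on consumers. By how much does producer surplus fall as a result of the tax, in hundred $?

Before the tax: set 427 − 3p = 4p − 28 → p* = $65, q* = 232.
With the tax collected from consumers, demand (in seller-price terms) shifts: qd = 427 − 3(p + 3.5).
Solving gives q = 226 with consumers paying $67 and sellers receiving $63.5 (the $3.5 wedge).
ΔPS is the trapezoid between Q = 226 and Q = 232 of height $1.5: ½ · (232 + 226) · 1.5 = $343.5.

Producer surplus falls by $343.5 hundred.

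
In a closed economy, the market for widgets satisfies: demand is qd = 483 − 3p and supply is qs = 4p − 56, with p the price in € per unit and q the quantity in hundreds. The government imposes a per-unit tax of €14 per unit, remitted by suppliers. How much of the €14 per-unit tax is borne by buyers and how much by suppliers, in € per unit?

Without the tax, 483 − 3p = 4p − 56 gives 7p = 539, so p* = €77 and q* = 252.
With the tax collected from suppliers, supply shifts: qs = 4(p − 14) − 56.
Solving gives q = 228 with buyers paying €85 and suppliers receiving €71 (the €14 wedge).
Burden on buyers: €8; on suppliers: €6. (They sum to €14.)
The less price-elastic side of the market bears the larger share of a per-unit tax.

Buyers bear €8 per unit; suppliers bear €6 per unit.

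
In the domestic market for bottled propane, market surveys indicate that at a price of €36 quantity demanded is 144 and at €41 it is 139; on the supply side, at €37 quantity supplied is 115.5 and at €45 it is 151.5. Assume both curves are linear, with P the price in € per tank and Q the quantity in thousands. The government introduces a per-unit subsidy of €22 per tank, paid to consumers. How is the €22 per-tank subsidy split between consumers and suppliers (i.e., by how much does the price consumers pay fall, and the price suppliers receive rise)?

Demand slope: (139 − 144)/(41 − 36) = -1, so Qd = 180 − P.
Supply slope: (151.5 − 115.5)/(45 − 37) = 4.5, so Qs = 4.5P − 51.
Without the subsidy, 180 − P = 4.5P − 51 gives 5.5P = 231, so P* = €42 and Q* = 138.
With a per-unit subsidy paid to consumers, each effectively pays P − 22, so demand becomes Qd = 180 − (P − 22).
Solving gives Q = 156 with consumers paying €24 and suppliers receiving €46 (the €22 wedge).
Gain to consumers: €18; to suppliers: €4. (They sum to €22.)

Consumers gain €18 per tank; suppliers gain €4 per tank.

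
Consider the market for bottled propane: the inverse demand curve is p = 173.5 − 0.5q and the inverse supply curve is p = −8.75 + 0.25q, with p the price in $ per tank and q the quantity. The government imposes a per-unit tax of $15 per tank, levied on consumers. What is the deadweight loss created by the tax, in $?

Deadweight loss = $150.

Inverting to q(p) form: qd = 347 − 2p; qs = 4p + 35.
Before the tax: set 347 − 2p = 4p + 35 → p* = $52, q* = 243.
With the tax collected from consumers, demand (in seller-price terms) shifts: qd = 347 − 2(p + 15).
Solving gives q = 223 with consumers paying $62 and suppliers receiving $47 (the $15 wedge).
Quantity falls by |ΔQ| = |243 − 223| = 20.
DWL = ½ · t · |ΔQ| = ½ · 15 · 20 = $150.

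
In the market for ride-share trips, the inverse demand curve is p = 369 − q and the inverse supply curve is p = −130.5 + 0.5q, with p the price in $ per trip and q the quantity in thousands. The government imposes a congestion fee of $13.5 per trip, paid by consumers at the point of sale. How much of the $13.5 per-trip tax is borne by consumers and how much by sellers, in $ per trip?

Consumers bear $9 per trip; sellers bear $4.5 per trip.

Inverting to q(p) form: qd = 369 − p; qs = 2p + 261.
Before the tax: set 369 − p = 2p + 261 → p* = $36, q* = 333.
With the tax collected from consumers, demand (in seller-price terms) shifts: qd = 369 − (p + 13.5).
New equilibrium: consumers pay $45, sellers receive $31.5, q = 324. (Wedge: pb − ps = 13.5.)
Burden on consumers: $9; on sellers: $4.5. (They sum to $13.5.)
The less price-elastic side of the market bears the larger share of a per-unit tax.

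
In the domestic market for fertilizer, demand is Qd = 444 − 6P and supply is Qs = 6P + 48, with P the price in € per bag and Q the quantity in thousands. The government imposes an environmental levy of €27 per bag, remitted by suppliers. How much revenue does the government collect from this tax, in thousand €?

Tax revenue = €4455 thousand.

Without the tax, 444 − 6P = 6P + 48 gives 12P = 396, so P* = €33 and Q* = 246.
With the tax collected from suppliers, supply shifts: Qs = 6(P − 27) + 48.
New equilibrium: buyers pay €46.5, suppliers receive €19.5, Q = 165. (Wedge: Pb − Ps = 27.)
Revenue = t · Q = 27 · 165 = €4455.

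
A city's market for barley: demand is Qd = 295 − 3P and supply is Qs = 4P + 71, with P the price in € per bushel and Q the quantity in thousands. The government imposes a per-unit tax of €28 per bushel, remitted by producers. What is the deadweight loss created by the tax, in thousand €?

Deadweight loss = €672 thousand.

Without the tax, 295 − 3P = 4P + 71 gives 7P = 224, so P* = €32 and Q* = 199.
With the tax collected from producers, supply shifts: Qs = 4(P − 28) + 71.
New equilibrium: buyers pay €48, producers receive €20, Q = 151. (Wedge: Pb − Ps = 28.)
Quantity falls by |ΔQ| = |199 − 151| = 48.
DWL = ½ · t · |ΔQ| = ½ · 28 · 48 = €672.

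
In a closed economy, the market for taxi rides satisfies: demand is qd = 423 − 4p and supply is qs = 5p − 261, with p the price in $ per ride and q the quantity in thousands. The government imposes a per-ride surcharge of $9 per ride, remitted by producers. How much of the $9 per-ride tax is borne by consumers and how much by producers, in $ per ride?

Without the tax, 423 − 4p = 5p − 261 gives 9p = 684, so p* = $76 and q* = 119.
With the tax collected from producers, supply shifts: qs = 5(p − 9) − 261.
New equilibrium: consumers pay $81, producers receive $72, q = 99. (Wedge: pb − ps = 9.)
Burden on consumers: $5; on producers: $4. (They sum to $9.)

Consumers bear $5 per ride; producers bear $4 per ride.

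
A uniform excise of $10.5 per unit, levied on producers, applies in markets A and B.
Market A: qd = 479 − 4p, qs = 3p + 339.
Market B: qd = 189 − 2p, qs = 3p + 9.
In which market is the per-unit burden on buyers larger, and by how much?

Market B, by $1.8.

Market A: pre-tax p* = $20, q* = 399; post-tax q = 381; per-unit burden on buyers = $4.5.
Market B: pre-tax p* = $36, q* = 117; post-tax q = 104.4; per-unit burden on buyers = $6.3.
Difference: $4.5 vs $6.3 → market B is larger by $1.8.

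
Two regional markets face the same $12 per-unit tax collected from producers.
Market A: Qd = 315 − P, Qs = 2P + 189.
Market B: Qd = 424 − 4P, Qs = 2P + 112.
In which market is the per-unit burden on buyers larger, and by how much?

Market A, by $4.

Market A: pre-tax P* = $42, Q* = 273; post-tax Q = 265; per-unit burden on buyers = $8.
Market B: pre-tax P* = $52, Q* = 216; post-tax Q = 200; per-unit burden on buyers = $4.
Difference: $8 vs $4 → market A is larger by $4.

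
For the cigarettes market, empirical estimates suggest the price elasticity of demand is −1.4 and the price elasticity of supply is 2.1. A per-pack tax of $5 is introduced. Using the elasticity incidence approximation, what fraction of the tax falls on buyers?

Incidence ratio: buyers' share ≈ εs / (εs + |εd|) = 2.1 / (2.1 + 1.4) = 0.6.
Supply is the more elastic side, so buyers bear the larger share.

Buyers' share ≈ 0.6.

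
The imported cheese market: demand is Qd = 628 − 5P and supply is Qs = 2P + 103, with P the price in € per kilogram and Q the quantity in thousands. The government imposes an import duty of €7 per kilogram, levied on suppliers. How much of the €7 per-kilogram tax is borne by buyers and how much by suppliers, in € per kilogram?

Without the tax, 628 − 5P = 2P + 103 gives 7P = 525, so P* = €75 and Q* = 253.
With the tax collected from suppliers, supply shifts: Qs = 2(P − 7) + 103.
New equilibrium: buyers pay €77, suppliers receive €70, Q = 243. (Wedge: Pb − Ps = 7.)
Burden on buyers: €2; on suppliers: €5. (They sum to €7.)
The less price-elastic side of the market bears the larger share of a per-unit tax.

Buyers bear €2 per kilogram; suppliers bear €5 per kilogram.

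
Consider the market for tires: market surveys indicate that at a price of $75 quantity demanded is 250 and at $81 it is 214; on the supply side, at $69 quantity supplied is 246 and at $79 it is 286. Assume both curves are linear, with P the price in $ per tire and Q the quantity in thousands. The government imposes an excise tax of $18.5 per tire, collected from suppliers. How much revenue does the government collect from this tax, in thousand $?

Tax revenue = $4025.6 thousand.

Demand slope: (214 − 250)/(81 − 75) = -6, so Qd = 700 − 6P.
Supply slope: (286 − 246)/(79 − 69) = 4, so Qs = 4P − 30.
Without the tax, 700 − 6P = 4P − 30 gives 10P = 730, so P* = $73 and Q* = 262.
With the tax collected from suppliers, supply shifts: Qs = 4(P − 18.5) − 30.
New equilibrium: consumers pay $80.4, suppliers receive $61.9, Q = 217.6. (Wedge: Pb − Ps = 18.5.)
Revenue = t · Q = 18.5 · 217.6 = $4025.6.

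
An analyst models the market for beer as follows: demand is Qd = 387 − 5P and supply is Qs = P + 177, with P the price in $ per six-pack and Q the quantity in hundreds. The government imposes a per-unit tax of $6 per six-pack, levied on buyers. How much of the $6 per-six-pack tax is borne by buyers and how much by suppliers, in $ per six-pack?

Buyers bear $1 per six-pack; suppliers bear $5 per six-pack.

Before the tax: set 387 − 5P = P + 177 → P* = $35, Q* = 212.
With the tax collected from buyers, demand (in seller-price terms) shifts: Qd = 387 − 5(P + 6).
Solving gives Q = 207 with buyers paying $36 and suppliers receiving $30 (the $6 wedge).
Burden on buyers: $1; on suppliers: $5. (They sum to $6.)
The less price-elastic side of the market bears the larger share of a per-unit tax.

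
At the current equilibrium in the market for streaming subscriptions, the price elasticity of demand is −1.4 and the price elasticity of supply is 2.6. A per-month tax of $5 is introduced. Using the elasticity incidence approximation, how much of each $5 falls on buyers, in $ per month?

Incidence ratio: buyers' share ≈ εs / (εs + |εd|) = 2.6 / (2.6 + 1.4) = 0.65.
So buyers bear ≈ 0.65 × $5 = $3.25; suppliers bear $1.75.

Buyers bear ≈ $3.25 per month.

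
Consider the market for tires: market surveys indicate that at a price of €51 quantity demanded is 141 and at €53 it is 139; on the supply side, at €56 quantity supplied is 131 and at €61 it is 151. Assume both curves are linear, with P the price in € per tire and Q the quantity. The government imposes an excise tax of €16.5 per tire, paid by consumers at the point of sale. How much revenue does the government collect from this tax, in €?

Tax revenue = €2009.7.

Demand slope: (139 − 141)/(53 − 51) = -1, so Qd = 192 − P.
Supply slope: (151 − 131)/(61 − 56) = 4, so Qs = 4P − 93.
Before the tax: set 192 − P = 4P − 93 → P* = €57, Q* = 135.
With the tax collected from consumers, demand (in seller-price terms) shifts: Qd = 192 − (P + 16.5).
New equilibrium: consumers pay €70.2, sellers receive €53.7, Q = 121.8. (Wedge: Pb − Ps = 16.5.)
Revenue = t · Q = 16.5 · 121.8 = €2009.7.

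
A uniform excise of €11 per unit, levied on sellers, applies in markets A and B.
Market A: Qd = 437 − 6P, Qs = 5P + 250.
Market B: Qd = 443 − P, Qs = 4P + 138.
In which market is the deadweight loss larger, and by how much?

Market A, by €116.6.

Market A: pre-tax P* = €17, Q* = 335; post-tax Q = 305; deadweight loss = €165.
Market B: pre-tax P* = €61, Q* = 382; post-tax Q = 373.2; deadweight loss = €48.4.
Difference: €165 vs €48.4 → market A is larger by €116.6.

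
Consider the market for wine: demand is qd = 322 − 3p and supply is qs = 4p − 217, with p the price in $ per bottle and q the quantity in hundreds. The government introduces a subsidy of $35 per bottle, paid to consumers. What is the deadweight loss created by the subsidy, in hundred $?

Deadweight loss = $1050 hundred.

Without the subsidy, 322 − 3p = 4p − 217 gives 7p = 539, so p* = $77 and q* = 91.
With a per-unit subsidy paid to consumers, each effectively pays p − 35, so demand becomes qd = 322 − 3(p − 35).
New equilibrium: consumers pay $57, producers receive $92, q = 151. (Wedge: pb − ps = −35.)
Quantity rises by |ΔQ| = |91 − 151| = 60.
DWL = ½ · t · |ΔQ| = ½ · 35 · 60 = $1050.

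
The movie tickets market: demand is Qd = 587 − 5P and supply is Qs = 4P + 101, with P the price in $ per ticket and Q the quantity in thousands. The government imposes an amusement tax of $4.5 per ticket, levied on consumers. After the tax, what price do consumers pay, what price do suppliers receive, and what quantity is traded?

Consumers pay $56; suppliers receive $51.5; quantity = 307.

Before the tax: set 587 − 5P = 4P + 101 → P* = $54, Q* = 317.
With the tax collected from consumers, demand (in seller-price terms) shifts: Qd = 587 − 5(P + 4.5).
New equilibrium: consumers pay $56, suppliers receive $51.5, Q = 307. (Wedge: Pb − Ps = 4.5.)
The less price-elastic side of the market bears the larger share of a per-unit tax.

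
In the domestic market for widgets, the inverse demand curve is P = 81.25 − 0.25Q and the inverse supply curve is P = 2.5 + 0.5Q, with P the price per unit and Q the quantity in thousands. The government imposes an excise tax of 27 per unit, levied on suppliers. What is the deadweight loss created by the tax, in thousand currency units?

Deadweight loss = 486 thousand.

Inverting to Q(P) form: Qd = 325 − 4P; Qs = 2P − 5.
Without the tax, 325 − 4P = 2P − 5 gives 6P = 330, so P* = 55 and Q* = 105.
With the tax collected from suppliers, supply shifts: Qs = 2(P − 27) − 5.
Solving gives Q = 69 with buyers paying 64 and suppliers receiving 37 (the 27 wedge).
Quantity falls by |ΔQ| = |105 − 69| = 36.
DWL = ½ · t · |ΔQ| = ½ · 27 · 36 = 486.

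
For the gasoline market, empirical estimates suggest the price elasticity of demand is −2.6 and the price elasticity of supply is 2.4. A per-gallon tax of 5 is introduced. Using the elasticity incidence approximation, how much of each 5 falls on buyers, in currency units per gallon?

Incidence ratio: buyers' share ≈ εs / (εs + |εd|) = 2.4 / (2.4 + 2.6) = 0.48.
So buyers bear ≈ 0.48 × 5 = 2.4; producers bear 2.6.

Buyers bear ≈ 2.4 per gallon.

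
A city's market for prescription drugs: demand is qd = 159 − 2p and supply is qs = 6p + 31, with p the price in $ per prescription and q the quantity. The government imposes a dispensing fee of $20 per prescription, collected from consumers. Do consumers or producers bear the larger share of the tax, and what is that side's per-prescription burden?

Without the tax, 159 − 2p = 6p + 31 gives 8p = 128, so p* = $16 and q* = 127.
With the tax collected from consumers, demand (in seller-price terms) shifts: qd = 159 − 2(p + 20).
New equilibrium: consumers pay $31, producers receive $11, q = 97. (Wedge: pb − ps = 20.)
Per-prescription burden: consumers $15, producers $5.
Consumers take the larger share because demand is less price-elastic here (demand slope 2 vs supply slope 6).

Consumers bear the larger share: $15 per prescription.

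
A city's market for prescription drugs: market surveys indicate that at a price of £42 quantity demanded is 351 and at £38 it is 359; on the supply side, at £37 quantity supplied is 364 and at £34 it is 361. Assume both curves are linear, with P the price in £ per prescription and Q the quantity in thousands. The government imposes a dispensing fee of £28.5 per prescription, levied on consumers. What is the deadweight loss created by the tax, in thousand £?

Demand slope: (359 − 351)/(38 − 42) = -2, so Qd = 435 − 2P.
Supply slope: (361 − 364)/(34 − 37) = 1, so Qs = P + 327.
Without the tax, 435 − 2P = P + 327 gives 3P = 108, so P* = £36 and Q* = 363.
With the tax collected from consumers, demand (in seller-price terms) shifts: Qd = 435 − 2(P + 28.5).
Solving gives Q = 344 with consumers paying £45.5 and suppliers receiving £17 (the £28.5 wedge).
Quantity falls by |ΔQ| = |363 − 344| = 19.
DWL = ½ · t · |ΔQ| = ½ · 28.5 · 19 = £270.75.

Deadweight loss = £270.75 thousand.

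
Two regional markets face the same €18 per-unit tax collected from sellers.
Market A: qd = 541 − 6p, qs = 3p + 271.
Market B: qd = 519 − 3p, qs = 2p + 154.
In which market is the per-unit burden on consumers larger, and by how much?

Market A: pre-tax p* = €30, q* = 361; post-tax q = 325; per-unit burden on consumers = €6.
Market B: pre-tax p* = €73, q* = 300; post-tax q = 278.4; per-unit burden on consumers = €7.2.
Difference: €6 vs €7.2 → market B is larger by €1.2.

Market B, by €1.2.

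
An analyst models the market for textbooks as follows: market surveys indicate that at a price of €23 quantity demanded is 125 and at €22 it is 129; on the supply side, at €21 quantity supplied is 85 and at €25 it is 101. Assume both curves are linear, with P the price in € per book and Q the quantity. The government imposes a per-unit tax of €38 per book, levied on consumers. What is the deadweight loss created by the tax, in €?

Demand slope: (129 − 125)/(22 − 23) = -4, so Qd = 217 − 4P.
Supply slope: (101 − 85)/(25 − 21) = 4, so Qs = 4P + 1.
Before the tax: set 217 − 4P = 4P + 1 → P* = €27, Q* = 109.
With the tax collected from consumers, demand (in seller-price terms) shifts: Qd = 217 − 4(P + 38).
Solving gives Q = 33 with consumers paying €46 and producers receiving €8 (the €38 wedge).
Quantity falls by |ΔQ| = |109 − 33| = 76.
DWL = ½ · t · |ΔQ| = ½ · 38 · 76 = €1444.

Deadweight loss = €1444.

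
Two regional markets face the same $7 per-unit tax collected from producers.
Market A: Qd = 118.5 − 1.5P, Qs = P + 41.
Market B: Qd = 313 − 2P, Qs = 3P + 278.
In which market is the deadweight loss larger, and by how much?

Market B, by $14.7.

Market A: pre-tax P* = $31, Q* = 72; post-tax Q = 67.8; deadweight loss = $14.7.
Market B: pre-tax P* = $7, Q* = 299; post-tax Q = 290.6; deadweight loss = $29.4.
Difference: $14.7 vs $29.4 → market B is larger by $14.7.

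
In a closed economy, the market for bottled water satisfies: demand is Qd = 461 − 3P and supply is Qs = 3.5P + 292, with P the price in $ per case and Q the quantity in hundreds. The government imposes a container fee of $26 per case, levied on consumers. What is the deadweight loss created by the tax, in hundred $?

Deadweight loss = $546 hundred.

Before the tax: set 461 − 3P = 3.5P + 292 → P* = $26, Q* = 383.
With the tax collected from consumers, demand (in seller-price terms) shifts: Qd = 461 − 3(P + 26).
New equilibrium: consumers pay $40, suppliers receive $14, Q = 341. (Wedge: Pb − Ps = 26.)
Quantity falls by |ΔQ| = |383 − 341| = 42.
DWL = ½ · t · |ΔQ| = ½ · 26 · 42 = $546.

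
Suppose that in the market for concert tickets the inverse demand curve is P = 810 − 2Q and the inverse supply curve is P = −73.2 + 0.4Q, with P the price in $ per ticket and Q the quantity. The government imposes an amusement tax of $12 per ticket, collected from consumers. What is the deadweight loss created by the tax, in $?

Deadweight loss = $30.

Inverting to Q(P) form: Qd = 405 − 0.5P; Qs = 2.5P + 183.
Before the tax: set 405 − 0.5P = 2.5P + 183 → P* = $74, Q* = 368.
With the tax collected from consumers, demand (in seller-price terms) shifts: Qd = 405 − 0.5(P + 12).
New equilibrium: consumers pay $84, producers receive $72, Q = 363. (Wedge: Pb − Ps = 12.)
Quantity falls by |ΔQ| = |368 − 363| = 5.
DWL = ½ · t · |ΔQ| = ½ · 12 · 5 = $30.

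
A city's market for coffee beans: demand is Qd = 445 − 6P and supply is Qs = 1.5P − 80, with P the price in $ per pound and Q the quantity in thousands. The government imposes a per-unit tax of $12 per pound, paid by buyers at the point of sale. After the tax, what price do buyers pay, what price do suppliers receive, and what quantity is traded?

Without the tax, 445 − 6P = 1.5P − 80 gives 7.5P = 525, so P* = $70 and Q* = 25.
With the tax collected from buyers, demand (in seller-price terms) shifts: Qd = 445 − 6(P + 12).
Solving gives Q = 10.6 with buyers paying $72.4 and suppliers receiving $60.4 (the $12 wedge).
The less price-elastic side of the market bears the larger share of a per-unit tax.

Buyers pay $72.4; suppliers receive $60.4; quantity = 10.6.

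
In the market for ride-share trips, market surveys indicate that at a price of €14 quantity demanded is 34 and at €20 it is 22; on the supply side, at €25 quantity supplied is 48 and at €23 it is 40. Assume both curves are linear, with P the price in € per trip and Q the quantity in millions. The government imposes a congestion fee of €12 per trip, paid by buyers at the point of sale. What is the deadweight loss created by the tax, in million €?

Deadweight loss = €96 million.

Demand slope: (22 − 34)/(20 − 14) = -2, so Qd = 62 − 2P.
Supply slope: (40 − 48)/(23 − 25) = 4, so Qs = 4P − 52.
Without the tax, 62 − 2P = 4P − 52 gives 6P = 114, so P* = €19 and Q* = 24.
With the tax collected from buyers, demand (in seller-price terms) shifts: Qd = 62 − 2(P + 12).
Solving gives Q = 8 with buyers paying €27 and producers receiving €15 (the €12 wedge).
Quantity falls by |ΔQ| = |24 − 8| = 16.
DWL = ½ · t · |ΔQ| = ½ · 12 · 16 = €96.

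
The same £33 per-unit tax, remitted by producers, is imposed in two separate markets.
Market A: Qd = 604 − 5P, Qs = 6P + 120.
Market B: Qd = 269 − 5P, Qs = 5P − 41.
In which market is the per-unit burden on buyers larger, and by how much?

Market A: pre-tax P* = £44, Q* = 384; post-tax Q = 294; per-unit burden on buyers = £18.
Market B: pre-tax P* = £31, Q* = 114; post-tax Q = 31.5; per-unit burden on buyers = £16.5.
Difference: £18 vs £16.5 → market A is larger by £1.5.

Market A, by £1.5.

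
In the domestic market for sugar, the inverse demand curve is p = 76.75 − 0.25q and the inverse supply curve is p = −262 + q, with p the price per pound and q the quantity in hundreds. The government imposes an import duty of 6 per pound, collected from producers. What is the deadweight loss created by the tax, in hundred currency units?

Inverting to q(p) form: qd = 307 − 4p; qs = p + 262.
Before the tax: set 307 − 4p = p + 262 → p* = 9, q* = 271.
With the tax collected from producers, supply shifts: qs = (p − 6) + 262.
Solving gives q = 266.2 with consumers paying 10.2 and producers receiving 4.2 (the 6 wedge).
Quantity falls by |ΔQ| = |271 − 266.2| = 4.8.
DWL = ½ · t · |ΔQ| = ½ · 6 · 4.8 = 14.4.

Deadweight loss = 14.4 hundred.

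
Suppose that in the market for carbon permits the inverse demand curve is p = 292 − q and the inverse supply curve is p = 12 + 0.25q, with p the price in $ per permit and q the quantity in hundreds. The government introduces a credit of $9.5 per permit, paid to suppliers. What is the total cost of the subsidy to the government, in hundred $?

Government outlay = $2200.2 hundred.

Inverting to q(p) form: qd = 292 − p; qs = 4p − 48.
Without the subsidy, 292 − p = 4p − 48 gives 5p = 340, so p* = $68 and q* = 224.
With a per-unit subsidy paid to suppliers, each receives p + 9.5 per unit sold, so supply becomes qs = 4(p + 9.5) − 48.
Solving gives q = 231.6 with buyers paying $60.4 and suppliers receiving $69.9 (the $9.5 wedge).
Outlay = t · Q = 9.5 · 231.6 = $2200.2.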